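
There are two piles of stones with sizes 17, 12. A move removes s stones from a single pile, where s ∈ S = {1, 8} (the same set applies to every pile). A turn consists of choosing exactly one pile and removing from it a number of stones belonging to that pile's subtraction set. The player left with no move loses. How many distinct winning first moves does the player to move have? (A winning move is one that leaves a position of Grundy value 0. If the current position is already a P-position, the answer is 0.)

1

All piles use S = {1, 8}:
n :  0  1  2  3  4  5  6  7  8  9 10 11 12 13 14 15 16 17
G :  0  1  0  1  0  1  0  1  2  0  1  0  1  0  1  0  1  2
Pile A: G(17) = 2.
Pile B: G(12) = 1.
Combined Grundy value = 2 ⊕ 1 = 3.
A winning move leaves total XOR = 0, i.e. changes one component's Grundy value g to g ⊕ X where X is the current total.
Pile A: need g' = 2⊕3 = 1. Options: 17−1→G=1, 17−8→G=0. Hits: 1.
Pile B: need g' = 1⊕3 = 2. Options: 12−1→G=0, 12−8→G=0. Hits: 0.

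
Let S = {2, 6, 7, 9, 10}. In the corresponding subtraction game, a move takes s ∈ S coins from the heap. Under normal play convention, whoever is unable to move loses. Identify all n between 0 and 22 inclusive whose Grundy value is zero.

0, 1, 4, 5, 16, 17, 20, 21

G(0) = 0
G(1) = mex{} = 0
G(2) = mex{0} = 1
G(3) = mex{0} = 1
G(4) = mex{1} = 0
G(5) = mex{1} = 0
G(6) = mex{0,0} = 1
G(7) = mex{0,0,0} = 1
G(8) = mex{1,1,0} = 2
G(9) = mex{1,1,1,0} = 2
G(10) = mex{2,0,1,0,0} = 3
G(11) = mex{2,0,0,1,0} = 3
G(12) = mex{3,1,0,1,1} = 2
G(13) = mex{3,1,1,0,1} = 2
G(14) = mex{2,2,1,0,0} = 3
G(15) = mex{2,2,2,1,0} = 3
G(16) = mex{3,3,2,1,1} = 0
G(17) = mex{3,3,3,2,1} = 0
G(18) = mex{0,2,3,2,2} = 1
G(19) = mex{0,2,2,3,2} = 1
G(20) = mex{1,3,2,3,3} = 0
G(21) = mex{1,3,3,2,3} = 0
G(22) = mex{0,0,3,2,2} = 1
P-positions are exactly the n with G(n) = 0.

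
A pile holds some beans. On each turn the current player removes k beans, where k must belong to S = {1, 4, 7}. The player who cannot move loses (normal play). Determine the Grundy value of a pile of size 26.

0

G(0) = 0
G(1) = mex{0} = 1
G(2) = mex{1} = 0
G(3) = mex{0} = 1
G(4) = mex{1,0} = 2
G(5) = mex{2,1} = 0
G(6) = mex{0,0} = 1
G(7) = mex{1,1,0} = 2
G(8) = mex{2,2,1} = 0
G(9) = mex{0,0,0} = 1
G(10) = mex{1,1,1} = 0
G(11) = mex{0,2,2} = 1
G(12) = mex{1,0,0} = 2
G(13) = mex{2,1,1} = 0
G(14) = mex{0,0,2} = 1
G(15) = mex{1,1,0} = 2
G(16) = mex{2,2,1} = 0
G(17) = mex{0,0,0} = 1
G(18) = mex{1,1,1} = 0
G(19) = mex{0,2,2} = 1
G(20) = mex{1,0,0} = 2
G(21) = mex{2,1,1} = 0
G(22) = mex{0,0,2} = 1
G(23) = mex{1,1,0} = 2
G(24) = mex{2,2,1} = 0
G(25) = mex{0,0,0} = 1
G(26) = mex{1,1,1} = 0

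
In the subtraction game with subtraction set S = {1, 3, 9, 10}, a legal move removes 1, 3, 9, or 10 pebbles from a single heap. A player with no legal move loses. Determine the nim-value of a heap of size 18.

2

n :  0  1  2  3  4  5  6  7  8  9 10 11 12 13 14 15 16 17 18
G :  0  1  0  1  0  1  0  1  0  1  2  3  2  3  2  3  2  3  2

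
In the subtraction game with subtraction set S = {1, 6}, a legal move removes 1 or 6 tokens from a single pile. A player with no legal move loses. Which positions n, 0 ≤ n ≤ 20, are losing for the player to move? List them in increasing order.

0, 2, 4, 7, 9, 11, 14, 16, 18

n :  0  1  2  3  4  5  6  7  8  9 10 11 12 13 14 15 16 17 18 19 20
G :  0  1  0  1  0  1  2  0  1  0  1  0  1  2  0  1  0  1  0  1  2
P-positions are exactly the n with G(n) = 0.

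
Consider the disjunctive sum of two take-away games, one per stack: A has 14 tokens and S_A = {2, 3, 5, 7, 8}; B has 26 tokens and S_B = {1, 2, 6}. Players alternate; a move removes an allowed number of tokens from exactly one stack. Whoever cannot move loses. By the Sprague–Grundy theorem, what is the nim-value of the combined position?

Stack A, S = {2, 3, 5, 7, 8}:
n :  0  1  2  3  4  5  6  7  8  9 10 11 12 13 14
G :  0  0  1  1  2  2  3  3  4  4  0  0  1  1  2
G_A(14) = 2.
Stack B, S = {1, 2, 6}:
G(0) = 0
G(1) = mex{0} = 1
G(2) = mex{1,0} = 2
G(3) = mex{2,1} = 0
G(4) = mex{0,2} = 1
G(5) = mex{1,0} = 2
G(6) = mex{2,1,0} = 3
G(7) = mex{3,2,1} = 0
G(8) = mex{0,3,2} = 1
G(9) = mex{1,0,0} = 2
G(10) = mex{2,1,1} = 0
G(11) = mex{0,2,2} = 1
G(12) = mex{1,0,3} = 2
G(13) = mex{2,1,0} = 3
G(14) = mex{3,2,1} = 0
G(15) = mex{0,3,2} = 1
G(16) = mex{1,0,0} = 2
G(17) = mex{2,1,1} = 0
G(18) = mex{0,2,2} = 1
G(19) = mex{1,0,3} = 2
G(20) = mex{2,1,0} = 3
G(21) = mex{3,2,1} = 0
G(22) = mex{0,3,2} = 1
G(23) = mex{1,0,0} = 2
G(24) = mex{2,1,1} = 0
G(25) = mex{0,2,2} = 1
G(26) = mex{1,0,3} = 2
G_B(26) = 2.
Combined Grundy value = 2 ⊕ 2 = 0.

0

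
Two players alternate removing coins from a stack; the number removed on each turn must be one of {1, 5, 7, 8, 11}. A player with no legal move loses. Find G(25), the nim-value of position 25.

G(0) = 0
G(1) = mex{0} = 1
G(2) = mex{1} = 0
G(3) = mex{0} = 1
G(4) = mex{1} = 0
G(5) = mex{0,0} = 1
G(6) = mex{1,1} = 0
G(7) = mex{0,0,0} = 1
G(8) = mex{1,1,1,0} = 2
G(9) = mex{2,0,0,1} = 3
G(10) = mex{3,1,1,0} = 2
G(11) = mex{2,0,0,1,0} = 3
G(12) = mex{3,1,1,0,1} = 2
G(13) = mex{2,2,0,1,0} = 3
G(14) = mex{3,3,1,0,1} = 2
G(15) = mex{2,2,2,1,0} = 3
G(16) = mex{3,3,3,2,1} = 0
G(17) = mex{0,2,2,3,0} = 1
G(18) = mex{1,3,3,2,1} = 0
G(19) = mex{0,2,2,3,2} = 1
G(20) = mex{1,3,3,2,3} = 0
G(21) = mex{0,0,2,3,2} = 1
G(22) = mex{1,1,3,2,3} = 0
G(23) = mex{0,0,0,3,2} = 1
G(24) = mex{1,1,1,0,3} = 2
G(25) = mex{2,0,0,1,2} = 3

3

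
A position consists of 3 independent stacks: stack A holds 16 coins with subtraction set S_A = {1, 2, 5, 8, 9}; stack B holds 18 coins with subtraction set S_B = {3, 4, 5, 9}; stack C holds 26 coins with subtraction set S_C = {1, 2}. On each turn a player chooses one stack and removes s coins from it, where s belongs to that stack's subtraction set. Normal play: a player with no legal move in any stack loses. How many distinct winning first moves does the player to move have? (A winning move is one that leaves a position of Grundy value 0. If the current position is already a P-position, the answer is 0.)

Stack A, S = {1, 2, 5, 8, 9}:
n :  0  1  2  3  4  5  6  7  8  9 10 11 12 13 14 15 16
G :  0  1  2  0  1  2  0  1  2  3  0  1  2  0  1  2  0
G_A(16) = 0.
Stack B, S = {3, 4, 5, 9}:
n :  0  1  2  3  4  5  6  7  8  9 10 11 12 13 14 15 16 17 18
G :  0  0  0  1  1  1  2  2  0  3  3  1  4  2  0  0  0  1  1
G_B(18) = 1.
Stack C, S = {1, 2}:
n :  0  1  2  3  4  5  6  7  8  9 10 11 12 13 14 15 16 17 18 19 20 21 22 23 24 25 26
G :  0  1  2  0  1  2  0  1  2  0  1  2  0  1  2  0  1  2  0  1  2  0  1  2  0  1  2
G_C(26) = 2.
Combined Grundy value = 0 ⊕ 1 ⊕ 2 = 3.
A winning move leaves total XOR = 0, i.e. changes one component's Grundy value g to g ⊕ X where X is the current total.
Stack A: need g' = 0⊕3 = 3. Options: 16−1→G=2, 16−2→G=1, 16−5→G=1, 16−8→G=2, 16−9→G=1. Hits: 0.
Stack B: need g' = 1⊕3 = 2. Options: 18−3→G=0, 18−4→G=0, 18−5→G=2, 18−9→G=3. Hits: 1.
Stack C: need g' = 2⊕3 = 1. Options: 26−1→G=1, 26−2→G=0. Hits: 1.

2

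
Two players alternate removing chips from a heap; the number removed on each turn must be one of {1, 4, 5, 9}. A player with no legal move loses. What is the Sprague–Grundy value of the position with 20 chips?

2

n :  0  1  2  3  4  5  6  7  8  9 10 11 12 13 14 15 16 17 18 19 20
G :  0  1  0  1  2  3  2  3  0  1  0  1  2  3  2  3  0  1  0  1  2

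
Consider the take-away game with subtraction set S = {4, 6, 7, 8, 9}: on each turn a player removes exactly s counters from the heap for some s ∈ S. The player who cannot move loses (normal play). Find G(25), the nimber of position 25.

3

n :  0  1  2  3  4  5  6  7  8  9 10 11 12 13 14 15 16 17 18 19 20 21 22 23 24 25
G :  0  0  0  0  1  1  1  1  2  2  2  2  3  0  0  0  0  1  1  1  1  2  2  2  2  3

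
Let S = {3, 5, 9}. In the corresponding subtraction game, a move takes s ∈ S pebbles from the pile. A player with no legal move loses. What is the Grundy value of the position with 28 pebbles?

0

G(0) = 0
G(1) = mex{} = 0
G(2) = mex{} = 0
G(3) = mex{0} = 1
G(4) = mex{0} = 1
G(5) = mex{0,0} = 1
G(6) = mex{1,0} = 2
G(7) = mex{1,0} = 2
G(8) = mex{1,1} = 0
G(9) = mex{2,1,0} = 3
G(10) = mex{2,1,0} = 3
G(11) = mex{0,2,0} = 1
G(12) = mex{3,2,1} = 0
G(13) = mex{3,0,1} = 2
G(14) = mex{1,3,1} = 0
G(15) = mex{0,3,2} = 1
G(16) = mex{2,1,2} = 0
G(17) = mex{0,0,0} = 1
G(18) = mex{1,2,3} = 0
G(19) = mex{0,0,3} = 1
G(20) = mex{1,1,1} = 0
G(21) = mex{0,0,0} = 1
G(22) = mex{1,1,2} = 0
G(23) = mex{0,0,0} = 1
G(24) = mex{1,1,1} = 0
G(25) = mex{0,0,0} = 1
G(26) = mex{1,1,1} = 0
G(27) = mex{0,0,0} = 1
G(28) = mex{1,1,1} = 0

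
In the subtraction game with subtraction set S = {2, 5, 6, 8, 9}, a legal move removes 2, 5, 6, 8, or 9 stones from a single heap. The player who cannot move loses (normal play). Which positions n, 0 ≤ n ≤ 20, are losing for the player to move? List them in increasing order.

0, 1, 4, 11, 14, 15, 18

G(0) = 0
G(1) = mex{} = 0
G(2) = mex{0} = 1
G(3) = mex{0} = 1
G(4) = mex{1} = 0
G(5) = mex{1,0} = 2
G(6) = mex{0,0,0} = 1
G(7) = mex{2,1,0} = 3
G(8) = mex{1,1,1,0} = 2
G(9) = mex{3,0,1,0,0} = 2
G(10) = mex{2,2,0,1,0} = 3
G(11) = mex{2,1,2,1,1} = 0
G(12) = mex{3,3,1,0,1} = 2
G(13) = mex{0,2,3,2,0} = 1
G(14) = mex{2,2,2,1,2} = 0
G(15) = mex{1,3,2,3,1} = 0
G(16) = mex{0,0,3,2,3} = 1
G(17) = mex{0,2,0,2,2} = 1
G(18) = mex{1,1,2,3,2} = 0
G(19) = mex{1,0,1,0,3} = 2
G(20) = mex{0,0,0,2,0} = 1
P-positions are exactly the n with G(n) = 0.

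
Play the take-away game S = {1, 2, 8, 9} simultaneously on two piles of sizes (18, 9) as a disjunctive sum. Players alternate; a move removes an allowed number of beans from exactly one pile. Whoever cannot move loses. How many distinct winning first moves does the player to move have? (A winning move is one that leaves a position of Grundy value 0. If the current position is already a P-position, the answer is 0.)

All piles use S = {1, 2, 8, 9}:
G(0) = 0
G(1) = mex{0} = 1
G(2) = mex{1,0} = 2
G(3) = mex{2,1} = 0
G(4) = mex{0,2} = 1
G(5) = mex{1,0} = 2
G(6) = mex{2,1} = 0
G(7) = mex{0,2} = 1
G(8) = mex{1,0,0} = 2
G(9) = mex{2,1,1,0} = 3
G(10) = mex{3,2,2,1} = 0
G(11) = mex{0,3,0,2} = 1
G(12) = mex{1,0,1,0} = 2
G(13) = mex{2,1,2,1} = 0
G(14) = mex{0,2,0,2} = 1
G(15) = mex{1,0,1,0} = 2
G(16) = mex{2,1,2,1} = 0
G(17) = mex{0,2,3,2} = 1
G(18) = mex{1,0,0,3} = 2
Pile A: G(18) = 2.
Pile B: G(9) = 3.
Combined Grundy value = 2 ⊕ 3 = 1.
A winning move leaves total XOR = 0, i.e. changes one component's Grundy value g to g ⊕ X where X is the current total.
Pile A: need g' = 2⊕1 = 3. Options: 18−1→G=1, 18−2→G=0, 18−8→G=0, 18−9→G=3. Hits: 1.
Pile B: need g' = 3⊕1 = 2. Options: 9−1→G=2, 9−2→G=1, 9−8→G=1, 9−9→G=0. Hits: 1.

2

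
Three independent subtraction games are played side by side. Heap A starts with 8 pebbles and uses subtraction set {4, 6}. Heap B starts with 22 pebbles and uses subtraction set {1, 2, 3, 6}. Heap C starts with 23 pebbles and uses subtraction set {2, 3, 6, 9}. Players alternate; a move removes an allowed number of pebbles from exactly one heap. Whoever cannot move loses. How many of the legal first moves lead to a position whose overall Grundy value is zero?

3

Heap A, S = {4, 6}:
n : 0 1 2 3 4 5 6 7 8
G : 0 0 0 0 1 1 1 1 2
G_A(8) = 2.
Heap B, S = {1, 2, 3, 6}:
G(0) = 0
G(1) = mex{0} = 1
G(2) = mex{1,0} = 2
G(3) = mex{2,1,0} = 3
G(4) = mex{3,2,1} = 0
G(5) = mex{0,3,2} = 1
G(6) = mex{1,0,3,0} = 2
G(7) = mex{2,1,0,1} = 3
G(8) = mex{3,2,1,2} = 0
G(9) = mex{0,3,2,3} = 1
G(10) = mex{1,0,3,0} = 2
G(11) = mex{2,1,0,1} = 3
G(12) = mex{3,2,1,2} = 0
G(13) = mex{0,3,2,3} = 1
G(14) = mex{1,0,3,0} = 2
G(15) = mex{2,1,0,1} = 3
G(16) = mex{3,2,1,2} = 0
G(17) = mex{0,3,2,3} = 1
G(18) = mex{1,0,3,0} = 2
G(19) = mex{2,1,0,1} = 3
G(20) = mex{3,2,1,2} = 0
G(21) = mex{0,3,2,3} = 1
G(22) = mex{1,0,3,0} = 2
G_B(22) = 2.
Heap C, S = {2, 3, 6, 9}:
G(0) = 0
G(1) = mex{} = 0
G(2) = mex{0} = 1
G(3) = mex{0,0} = 1
G(4) = mex{1,0} = 2
G(5) = mex{1,1} = 0
G(6) = mex{2,1,0} = 3
G(7) = mex{0,2,0} = 1
G(8) = mex{3,0,1} = 2
G(9) = mex{1,3,1,0} = 2
G(10) = mex{2,1,2,0} = 3
G(11) = mex{2,2,0,1} = 3
G(12) = mex{3,2,3,1} = 0
G(13) = mex{3,3,1,2} = 0
G(14) = mex{0,3,2,0} = 1
G(15) = mex{0,0,2,3} = 1
G(16) = mex{1,0,3,1} = 2
G(17) = mex{1,1,3,2} = 0
G(18) = mex{2,1,0,2} = 3
G(19) = mex{0,2,0,3} = 1
G(20) = mex{3,0,1,3} = 2
G(21) = mex{1,3,1,0} = 2
G(22) = mex{2,1,2,0} = 3
G(23) = mex{2,2,0,1} = 3
G_C(23) = 3.
Combined Grundy value = 2 ⊕ 2 ⊕ 3 = 3.
A winning move leaves total XOR = 0, i.e. changes one component's Grundy value g to g ⊕ X where X is the current total.
Heap A: need g' = 2⊕3 = 1. Options: 8−4→G=1, 8−6→G=0. Hits: 1.
Heap B: need g' = 2⊕3 = 1. Options: 22−1→G=1, 22−2→G=0, 22−3→G=3, 22−6→G=0. Hits: 1.
Heap C: need g' = 3⊕3 = 0. Options: 23−2→G=2, 23−3→G=2, 23−6→G=0, 23−9→G=1. Hits: 1.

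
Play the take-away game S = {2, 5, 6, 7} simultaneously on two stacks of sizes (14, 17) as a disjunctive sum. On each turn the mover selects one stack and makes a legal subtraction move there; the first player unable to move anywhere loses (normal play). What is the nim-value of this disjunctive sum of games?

All stacks use S = {2, 5, 6, 7}:
n :  0  1  2  3  4  5  6  7  8  9 10 11 12 13 14 15 16 17
G :  0  0  1  1  0  2  1  3  2  2  3  3  0  0  1  1  0  2
Stack A: G(14) = 1.
Stack B: G(17) = 2.
Combined Grundy value = 1 ⊕ 2 = 3.

3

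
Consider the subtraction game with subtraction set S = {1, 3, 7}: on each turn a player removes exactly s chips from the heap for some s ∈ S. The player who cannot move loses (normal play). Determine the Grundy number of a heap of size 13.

1

G(0) = 0
G(1) = mex{0} = 1
G(2) = mex{1} = 0
G(3) = mex{0,0} = 1
G(4) = mex{1,1} = 0
G(5) = mex{0,0} = 1
G(6) = mex{1,1} = 0
G(7) = mex{0,0,0} = 1
G(8) = mex{1,1,1} = 0
G(9) = mex{0,0,0} = 1
G(10) = mex{1,1,1} = 0
G(11) = mex{0,0,0} = 1
G(12) = mex{1,1,1} = 0
G(13) = mex{0,0,0} = 1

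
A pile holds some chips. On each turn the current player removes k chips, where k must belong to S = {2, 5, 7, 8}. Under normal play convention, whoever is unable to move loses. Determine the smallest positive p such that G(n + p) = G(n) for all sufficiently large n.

n :  0  1  2  3  4  5  6  7  8  9 10 11 12 13 14 15 16 17 18 19 20 21 22 23 24 25 26 27 28 29 30 31 32 33 34 35 36 37 38 39 40 41 42 43 44 45 46 47
G :  0  0  1  1  0  2  1  3  2  2  0  3  1  0  0  1  1  3  2  2  3  3  2  0  0  1  1  0  2  1  3  2  2  0  3  1  0  0  1  1  3  2  2  3  3  2  0  0
G(n+23) = G(n) holds for n = 0,…,7 (a full window of length max(S) = 8), so the sequence is purely periodic with period 23.

23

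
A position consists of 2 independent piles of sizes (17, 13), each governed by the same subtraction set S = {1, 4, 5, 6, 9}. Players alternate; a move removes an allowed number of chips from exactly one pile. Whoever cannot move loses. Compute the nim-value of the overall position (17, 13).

2

All piles use S = {1, 4, 5, 6, 9}:
G(0) = 0
G(1) = mex{0} = 1
G(2) = mex{1} = 0
G(3) = mex{0} = 1
G(4) = mex{1,0} = 2
G(5) = mex{2,1,0} = 3
G(6) = mex{3,0,1,0} = 2
G(7) = mex{2,1,0,1} = 3
G(8) = mex{3,2,1,0} = 4
G(9) = mex{4,3,2,1,0} = 5
G(10) = mex{5,2,3,2,1} = 0
G(11) = mex{0,3,2,3,0} = 1
G(12) = mex{1,4,3,2,1} = 0
G(13) = mex{0,5,4,3,2} = 1
G(14) = mex{1,0,5,4,3} = 2
G(15) = mex{2,1,0,5,2} = 3
G(16) = mex{3,0,1,0,3} = 2
G(17) = mex{2,1,0,1,4} = 3
Pile A: G(17) = 3.
Pile B: G(13) = 1.
Combined Grundy value = 3 ⊕ 1 = 2.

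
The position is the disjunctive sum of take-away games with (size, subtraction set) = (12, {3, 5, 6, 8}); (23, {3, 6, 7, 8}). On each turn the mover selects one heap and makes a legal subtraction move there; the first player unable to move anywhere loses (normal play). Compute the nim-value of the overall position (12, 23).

Heap A, S = {3, 5, 6, 8}:
G(0) = 0
G(1) = mex{} = 0
G(2) = mex{} = 0
G(3) = mex{0} = 1
G(4) = mex{0} = 1
G(5) = mex{0,0} = 1
G(6) = mex{1,0,0} = 2
G(7) = mex{1,0,0} = 2
G(8) = mex{1,1,0,0} = 2
G(9) = mex{2,1,1,0} = 3
G(10) = mex{2,1,1,0} = 3
G(11) = mex{2,2,1,1} = 0
G(12) = mex{3,2,2,1} = 0
G_A(12) = 0.
Heap B, S = {3, 6, 7, 8}:
G(0) = 0
G(1) = mex{} = 0
G(2) = mex{} = 0
G(3) = mex{0} = 1
G(4) = mex{0} = 1
G(5) = mex{0} = 1
G(6) = mex{1,0} = 2
G(7) = mex{1,0,0} = 2
G(8) = mex{1,0,0,0} = 2
G(9) = mex{2,1,0,0} = 3
G(10) = mex{2,1,1,0} = 3
G(11) = mex{2,1,1,1} = 0
G(12) = mex{3,2,1,1} = 0
G(13) = mex{3,2,2,1} = 0
G(14) = mex{0,2,2,2} = 1
G(15) = mex{0,3,2,2} = 1
G(16) = mex{0,3,3,2} = 1
G(17) = mex{1,0,3,3} = 2
G(18) = mex{1,0,0,3} = 2
G(19) = mex{1,0,0,0} = 2
G(20) = mex{2,1,0,0} = 3
G(21) = mex{2,1,1,0} = 3
G(22) = mex{2,1,1,1} = 0
G(23) = mex{3,2,1,1} = 0
G_B(23) = 0.
Combined Grundy value = 0 ⊕ 0 = 0.

0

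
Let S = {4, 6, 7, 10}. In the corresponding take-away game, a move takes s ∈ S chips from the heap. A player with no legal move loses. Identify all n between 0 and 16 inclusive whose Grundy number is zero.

0, 1, 2, 3, 14, 15, 16

n :  0  1  2  3  4  5  6  7  8  9 10 11 12 13 14 15 16
G :  0  0  0  0  1  1  1  1  2  2  2  2  3  3  0  0  0
P-positions are exactly the n with G(n) = 0.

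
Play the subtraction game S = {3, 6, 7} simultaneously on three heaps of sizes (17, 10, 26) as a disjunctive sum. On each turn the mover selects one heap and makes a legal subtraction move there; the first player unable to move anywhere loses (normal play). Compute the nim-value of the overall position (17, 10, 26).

0

All heaps use S = {3, 6, 7}:
n :  0  1  2  3  4  5  6  7  8  9 10 11 12 13 14 15 16 17 18 19 20 21 22 23 24 25 26
G :  0  0  0  1  1  1  2  2  2  3  0  0  0  1  1  1  2  2  2  3  0  0  0  1  1  1  2
Heap A: G(17) = 2.
Heap B: G(10) = 0.
Heap C: G(26) = 2.
Combined Grundy value = 2 ⊕ 0 ⊕ 2 = 0.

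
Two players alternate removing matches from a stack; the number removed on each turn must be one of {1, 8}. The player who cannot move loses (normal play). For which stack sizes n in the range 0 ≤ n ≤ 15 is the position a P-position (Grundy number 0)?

n :  0  1  2  3  4  5  6  7  8  9 10 11 12 13 14 15
G :  0  1  0  1  0  1  0  1  2  0  1  0  1  0  1  0
P-positions are exactly the n with G(n) = 0.

0, 2, 4, 6, 9, 11, 13, 15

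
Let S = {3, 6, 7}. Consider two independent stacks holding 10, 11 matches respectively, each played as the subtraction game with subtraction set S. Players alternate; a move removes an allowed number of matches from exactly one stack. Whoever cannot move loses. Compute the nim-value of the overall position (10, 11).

0

All stacks use S = {3, 6, 7}:
G(0) = 0
G(1) = mex{} = 0
G(2) = mex{} = 0
G(3) = mex{0} = 1
G(4) = mex{0} = 1
G(5) = mex{0} = 1
G(6) = mex{1,0} = 2
G(7) = mex{1,0,0} = 2
G(8) = mex{1,0,0} = 2
G(9) = mex{2,1,0} = 3
G(10) = mex{2,1,1} = 0
G(11) = mex{2,1,1} = 0
Stack A: G(10) = 0.
Stack B: G(11) = 0.
Combined Grundy value = 0 ⊕ 0 = 0.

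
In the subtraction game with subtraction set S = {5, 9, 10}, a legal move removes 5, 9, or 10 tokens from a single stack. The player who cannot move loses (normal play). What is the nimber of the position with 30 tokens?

G(0) = 0
G(1) = mex{} = 0
G(2) = mex{} = 0
G(3) = mex{} = 0
G(4) = mex{} = 0
G(5) = mex{0} = 1
G(6) = mex{0} = 1
G(7) = mex{0} = 1
G(8) = mex{0} = 1
G(9) = mex{0,0} = 1
G(10) = mex{1,0,0} = 2
G(11) = mex{1,0,0} = 2
G(12) = mex{1,0,0} = 2
G(13) = mex{1,0,0} = 2
G(14) = mex{1,1,0} = 2
G(15) = mex{2,1,1} = 0
G(16) = mex{2,1,1} = 0
G(17) = mex{2,1,1} = 0
G(18) = mex{2,1,1} = 0
G(19) = mex{2,2,1} = 0
G(20) = mex{0,2,2} = 1
G(21) = mex{0,2,2} = 1
G(22) = mex{0,2,2} = 1
G(23) = mex{0,2,2} = 1
G(24) = mex{0,0,2} = 1
G(25) = mex{1,0,0} = 2
G(26) = mex{1,0,0} = 2
G(27) = mex{1,0,0} = 2
G(28) = mex{1,0,0} = 2
G(29) = mex{1,1,0} = 2
G(30) = mex{2,1,1} = 0

0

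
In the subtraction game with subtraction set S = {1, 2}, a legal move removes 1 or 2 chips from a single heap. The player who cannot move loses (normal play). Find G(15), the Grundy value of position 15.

G(0) = 0
G(1) = mex{0} = 1
G(2) = mex{1,0} = 2
G(3) = mex{2,1} = 0
G(4) = mex{0,2} = 1
G(5) = mex{1,0} = 2
G(6) = mex{2,1} = 0
G(7) = mex{0,2} = 1
G(8) = mex{1,0} = 2
G(9) = mex{2,1} = 0
G(10) = mex{0,2} = 1
G(11) = mex{1,0} = 2
G(12) = mex{2,1} = 0
G(13) = mex{0,2} = 1
G(14) = mex{1,0} = 2
G(15) = mex{2,1} = 0

0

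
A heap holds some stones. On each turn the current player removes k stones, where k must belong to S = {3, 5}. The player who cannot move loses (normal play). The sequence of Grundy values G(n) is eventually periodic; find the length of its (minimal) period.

8

n :  0  1  2  3  4  5  6  7  8  9 10 11 12 13 14 15 16 17
G :  0  0  0  1  1  1  2  2  0  0  0  1  1  1  2  2  0  0
G(n+8) = G(n) holds for n = 0,…,4 (a full window of length max(S) = 5), so the sequence is purely periodic with period 8.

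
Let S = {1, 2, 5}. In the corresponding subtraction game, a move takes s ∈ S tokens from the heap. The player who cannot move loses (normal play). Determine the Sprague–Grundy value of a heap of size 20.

n :  0  1  2  3  4  5  6  7  8  9 10 11 12 13 14 15 16 17 18 19 20
G :  0  1  2  0  1  2  0  1  2  0  1  2  0  1  2  0  1  2  0  1  2

2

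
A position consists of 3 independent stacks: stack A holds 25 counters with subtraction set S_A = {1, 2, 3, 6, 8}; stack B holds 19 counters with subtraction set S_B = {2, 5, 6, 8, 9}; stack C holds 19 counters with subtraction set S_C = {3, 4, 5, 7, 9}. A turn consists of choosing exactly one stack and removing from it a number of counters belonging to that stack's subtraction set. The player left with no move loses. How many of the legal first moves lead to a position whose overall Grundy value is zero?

5

Stack A, S = {1, 2, 3, 6, 8}:
n :  0  1  2  3  4  5  6  7  8  9 10 11 12 13 14 15 16 17 18 19 20 21 22 23 24 25
G :  0  1  2  3  0  1  2  3  4  0  1  2  3  0  1  2  3  4  0  1  2  3  0  1  2  3
G_A(25) = 3.
Stack B, S = {2, 5, 6, 8, 9}:
G(0) = 0
G(1) = mex{} = 0
G(2) = mex{0} = 1
G(3) = mex{0} = 1
G(4) = mex{1} = 0
G(5) = mex{1,0} = 2
G(6) = mex{0,0,0} = 1
G(7) = mex{2,1,0} = 3
G(8) = mex{1,1,1,0} = 2
G(9) = mex{3,0,1,0,0} = 2
G(10) = mex{2,2,0,1,0} = 3
G(11) = mex{2,1,2,1,1} = 0
G(12) = mex{3,3,1,0,1} = 2
G(13) = mex{0,2,3,2,0} = 1
G(14) = mex{2,2,2,1,2} = 0
G(15) = mex{1,3,2,3,1} = 0
G(16) = mex{0,0,3,2,3} = 1
G(17) = mex{0,2,0,2,2} = 1
G(18) = mex{1,1,2,3,2} = 0
G(19) = mex{1,0,1,0,3} = 2
G_B(19) = 2.
Stack C, S = {3, 4, 5, 7, 9}:
G(0) = 0
G(1) = mex{} = 0
G(2) = mex{} = 0
G(3) = mex{0} = 1
G(4) = mex{0,0} = 1
G(5) = mex{0,0,0} = 1
G(6) = mex{1,0,0} = 2
G(7) = mex{1,1,0,0} = 2
G(8) = mex{1,1,1,0} = 2
G(9) = mex{2,1,1,0,0} = 3
G(10) = mex{2,2,1,1,0} = 3
G(11) = mex{2,2,2,1,0} = 3
G(12) = mex{3,2,2,1,1} = 0
G(13) = mex{3,3,2,2,1} = 0
G(14) = mex{3,3,3,2,1} = 0
G(15) = mex{0,3,3,2,2} = 1
G(16) = mex{0,0,3,3,2} = 1
G(17) = mex{0,0,0,3,2} = 1
G(18) = mex{1,0,0,3,3} = 2
G(19) = mex{1,1,0,0,3} = 2
G_C(19) = 2.
Combined Grundy value = 3 ⊕ 2 ⊕ 2 = 3.
A winning move leaves total XOR = 0, i.e. changes one component's Grundy value g to g ⊕ X where X is the current total.
Stack A: need g' = 3⊕3 = 0. Options: 25−1→G=2, 25−2→G=1, 25−3→G=0, 25−6→G=1, 25−8→G=4. Hits: 1.
Stack B: need g' = 2⊕3 = 1. Options: 19−2→G=1, 19−5→G=0, 19−6→G=1, 19−8→G=0, 19−9→G=3. Hits: 2.
Stack C: need g' = 2⊕3 = 1. Options: 19−3→G=1, 19−4→G=1, 19−5→G=0, 19−7→G=0, 19−9→G=3. Hits: 2.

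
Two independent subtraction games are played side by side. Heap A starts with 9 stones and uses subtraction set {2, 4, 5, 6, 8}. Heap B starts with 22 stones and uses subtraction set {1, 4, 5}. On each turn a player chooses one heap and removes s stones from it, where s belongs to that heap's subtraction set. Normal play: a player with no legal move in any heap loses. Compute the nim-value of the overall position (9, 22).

6

Heap A, S = {2, 4, 5, 6, 8}:
n : 0 1 2 3 4 5 6 7 8 9
G : 0 0 1 1 2 2 3 3 4 4
G_A(9) = 4.
Heap B, S = {1, 4, 5}:
n :  0  1  2  3  4  5  6  7  8  9 10 11 12 13 14 15 16 17 18 19 20 21 22
G :  0  1  0  1  2  3  2  3  0  1  0  1  2  3  2  3  0  1  0  1  2  3  2
G_B(22) = 2.
Combined Grundy value = 4 ⊕ 2 = 6.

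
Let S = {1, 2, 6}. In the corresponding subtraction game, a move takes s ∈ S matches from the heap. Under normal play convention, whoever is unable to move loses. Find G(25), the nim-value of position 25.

1

n :  0  1  2  3  4  5  6  7  8  9 10 11 12 13 14 15 16 17 18 19 20 21 22 23 24 25
G :  0  1  2  0  1  2  3  0  1  2  0  1  2  3  0  1  2  0  1  2  3  0  1  2  0  1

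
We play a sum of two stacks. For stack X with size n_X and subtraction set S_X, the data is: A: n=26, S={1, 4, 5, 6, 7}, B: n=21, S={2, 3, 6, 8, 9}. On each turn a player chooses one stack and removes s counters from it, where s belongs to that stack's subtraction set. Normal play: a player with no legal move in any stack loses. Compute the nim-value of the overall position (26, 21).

Stack A, S = {1, 4, 5, 6, 7}:
G(0) = 0
G(1) = mex{0} = 1
G(2) = mex{1} = 0
G(3) = mex{0} = 1
G(4) = mex{1,0} = 2
G(5) = mex{2,1,0} = 3
G(6) = mex{3,0,1,0} = 2
G(7) = mex{2,1,0,1,0} = 3
G(8) = mex{3,2,1,0,1} = 4
G(9) = mex{4,3,2,1,0} = 5
G(10) = mex{5,2,3,2,1} = 0
G(11) = mex{0,3,2,3,2} = 1
G(12) = mex{1,4,3,2,3} = 0
G(13) = mex{0,5,4,3,2} = 1
G(14) = mex{1,0,5,4,3} = 2
G(15) = mex{2,1,0,5,4} = 3
G(16) = mex{3,0,1,0,5} = 2
G(17) = mex{2,1,0,1,0} = 3
G(18) = mex{3,2,1,0,1} = 4
G(19) = mex{4,3,2,1,0} = 5
G(20) = mex{5,2,3,2,1} = 0
G(21) = mex{0,3,2,3,2} = 1
G(22) = mex{1,4,3,2,3} = 0
G(23) = mex{0,5,4,3,2} = 1
G(24) = mex{1,0,5,4,3} = 2
G(25) = mex{2,1,0,5,4} = 3
G(26) = mex{3,0,1,0,5} = 2
G_A(26) = 2.
Stack B, S = {2, 3, 6, 8, 9}:
n :  0  1  2  3  4  5  6  7  8  9 10 11 12 13 14 15 16 17 18 19 20 21
G :  0  0  1  1  2  0  3  1  2  2  3  3  0  4  1  5  0  0  1  1  2  2
G_B(21) = 2.
Combined Grundy value = 2 ⊕ 2 = 0.

0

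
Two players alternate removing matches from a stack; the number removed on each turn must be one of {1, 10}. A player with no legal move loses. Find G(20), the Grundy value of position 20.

1

n :  0  1  2  3  4  5  6  7  8  9 10 11 12 13 14 15 16 17 18 19 20
G :  0  1  0  1  0  1  0  1  0  1  2  0  1  0  1  0  1  0  1  0  1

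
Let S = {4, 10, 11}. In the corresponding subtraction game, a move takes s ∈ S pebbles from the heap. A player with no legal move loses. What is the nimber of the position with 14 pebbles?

3

n :  0  1  2  3  4  5  6  7  8  9 10 11 12 13 14
G :  0  0  0  0  1  1  1  1  0  0  2  2  1  1  3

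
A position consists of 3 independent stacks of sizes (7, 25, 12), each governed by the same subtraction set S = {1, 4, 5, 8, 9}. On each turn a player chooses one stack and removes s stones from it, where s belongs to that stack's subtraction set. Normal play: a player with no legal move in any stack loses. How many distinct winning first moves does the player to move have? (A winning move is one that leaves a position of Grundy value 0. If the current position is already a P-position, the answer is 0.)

All stacks use S = {1, 4, 5, 8, 9}:
G(0) = 0
G(1) = mex{0} = 1
G(2) = mex{1} = 0
G(3) = mex{0} = 1
G(4) = mex{1,0} = 2
G(5) = mex{2,1,0} = 3
G(6) = mex{3,0,1} = 2
G(7) = mex{2,1,0} = 3
G(8) = mex{3,2,1,0} = 4
G(9) = mex{4,3,2,1,0} = 5
G(10) = mex{5,2,3,0,1} = 4
G(11) = mex{4,3,2,1,0} = 5
G(12) = mex{5,4,3,2,1} = 0
G(13) = mex{0,5,4,3,2} = 1
G(14) = mex{1,4,5,2,3} = 0
G(15) = mex{0,5,4,3,2} = 1
G(16) = mex{1,0,5,4,3} = 2
G(17) = mex{2,1,0,5,4} = 3
G(18) = mex{3,0,1,4,5} = 2
G(19) = mex{2,1,0,5,4} = 3
G(20) = mex{3,2,1,0,5} = 4
G(21) = mex{4,3,2,1,0} = 5
G(22) = mex{5,2,3,0,1} = 4
G(23) = mex{4,3,2,1,0} = 5
G(24) = mex{5,4,3,2,1} = 0
G(25) = mex{0,5,4,3,2} = 1
Stack A: G(7) = 3.
Stack B: G(25) = 1.
Stack C: G(12) = 0.
Combined Grundy value = 3 ⊕ 1 ⊕ 0 = 2.
A winning move leaves total XOR = 0, i.e. changes one component's Grundy value g to g ⊕ X where X is the current total.
Stack A: need g' = 3⊕2 = 1. Options: 7−1→G=2, 7−4→G=1, 7−5→G=0. Hits: 1.
Stack B: need g' = 1⊕2 = 3. Options: 25−1→G=0, 25−4→G=5, 25−5→G=4, 25−8→G=3, 25−9→G=2. Hits: 1.
Stack C: need g' = 0⊕2 = 2. Options: 12−1→G=5, 12−4→G=4, 12−5→G=3, 12−8→G=2, 12−9→G=1. Hits: 1.

3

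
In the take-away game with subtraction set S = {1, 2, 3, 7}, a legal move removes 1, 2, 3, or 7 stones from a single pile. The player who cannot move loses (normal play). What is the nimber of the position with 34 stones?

n :  0  1  2  3  4  5  6  7  8  9 10 11 12 13 14 15 16 17 18 19 20 21 22 23 24 25 26 27 28 29 30 31 32 33 34
G :  0  1  2  3  0  1  2  3  0  1  2  3  0  1  2  3  0  1  2  3  0  1  2  3  0  1  2  3  0  1  2  3  0  1  2

2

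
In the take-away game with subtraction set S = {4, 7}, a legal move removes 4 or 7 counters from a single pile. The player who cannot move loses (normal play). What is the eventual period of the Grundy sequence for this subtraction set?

n :  0  1  2  3  4  5  6  7  8  9 10 11 12 13 14 15 16 17 18 19 20 21 22 23
G :  0  0  0  0  1  1  1  1  2  2  2  0  0  0  0  1  1  1  1  2  2  2  0  0
G(n+11) = G(n) holds for n = 0,…,6 (a full window of length max(S) = 7), so the sequence is purely periodic with period 11.

11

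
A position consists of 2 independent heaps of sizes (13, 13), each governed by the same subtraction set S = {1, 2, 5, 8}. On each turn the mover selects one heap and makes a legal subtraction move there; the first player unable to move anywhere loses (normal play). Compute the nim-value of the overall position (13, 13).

All heaps use S = {1, 2, 5, 8}:
G(0) = 0
G(1) = mex{0} = 1
G(2) = mex{1,0} = 2
G(3) = mex{2,1} = 0
G(4) = mex{0,2} = 1
G(5) = mex{1,0,0} = 2
G(6) = mex{2,1,1} = 0
G(7) = mex{0,2,2} = 1
G(8) = mex{1,0,0,0} = 2
G(9) = mex{2,1,1,1} = 0
G(10) = mex{0,2,2,2} = 1
G(11) = mex{1,0,0,0} = 2
G(12) = mex{2,1,1,1} = 0
G(13) = mex{0,2,2,2} = 1
Heap A: G(13) = 1.
Heap B: G(13) = 1.
Combined Grundy value = 1 ⊕ 1 = 0.

0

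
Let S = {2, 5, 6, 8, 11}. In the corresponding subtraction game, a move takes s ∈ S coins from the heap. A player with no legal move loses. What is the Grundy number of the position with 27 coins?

n :  0  1  2  3  4  5  6  7  8  9 10 11 12 13 14 15 16 17 18 19 20 21 22 23 24 25 26 27
G :  0  0  1  1  0  2  1  3  2  2  3  3  2  0  0  1  1  0  4  1  3  2  2  3  3  2  0  0

0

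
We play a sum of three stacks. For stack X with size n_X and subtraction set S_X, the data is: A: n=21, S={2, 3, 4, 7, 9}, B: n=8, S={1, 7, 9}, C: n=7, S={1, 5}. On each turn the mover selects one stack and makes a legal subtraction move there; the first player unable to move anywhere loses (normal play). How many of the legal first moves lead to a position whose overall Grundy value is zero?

2

Stack A, S = {2, 3, 4, 7, 9}:
G(0) = 0
G(1) = mex{} = 0
G(2) = mex{0} = 1
G(3) = mex{0,0} = 1
G(4) = mex{1,0,0} = 2
G(5) = mex{1,1,0} = 2
G(6) = mex{2,1,1} = 0
G(7) = mex{2,2,1,0} = 3
G(8) = mex{0,2,2,0} = 1
G(9) = mex{3,0,2,1,0} = 4
G(10) = mex{1,3,0,1,0} = 2
G(11) = mex{4,1,3,2,1} = 0
G(12) = mex{2,4,1,2,1} = 0
G(13) = mex{0,2,4,0,2} = 1
G(14) = mex{0,0,2,3,2} = 1
G(15) = mex{1,0,0,1,0} = 2
G(16) = mex{1,1,0,4,3} = 2
G(17) = mex{2,1,1,2,1} = 0
G(18) = mex{2,2,1,0,4} = 3
G(19) = mex{0,2,2,0,2} = 1
G(20) = mex{3,0,2,1,0} = 4
G(21) = mex{1,3,0,1,0} = 2
G_A(21) = 2.
Stack B, S = {1, 7, 9}:
n : 0 1 2 3 4 5 6 7 8
G : 0 1 0 1 0 1 0 1 0
G_B(8) = 0.
Stack C, S = {1, 5}:
n : 0 1 2 3 4 5 6 7
G : 0 1 0 1 0 1 0 1
G_C(7) = 1.
Combined Grundy value = 2 ⊕ 0 ⊕ 1 = 3.
A winning move leaves total XOR = 0, i.e. changes one component's Grundy value g to g ⊕ X where X is the current total.
Stack A: need g' = 2⊕3 = 1. Options: 21−2→G=1, 21−3→G=3, 21−4→G=0, 21−7→G=1, 21−9→G=0. Hits: 2.
Stack B: need g' = 0⊕3 = 3. Options: 8−1→G=1, 8−7→G=1. Hits: 0.
Stack C: need g' = 1⊕3 = 2. Options: 7−1→G=0, 7−5→G=0. Hits: 0.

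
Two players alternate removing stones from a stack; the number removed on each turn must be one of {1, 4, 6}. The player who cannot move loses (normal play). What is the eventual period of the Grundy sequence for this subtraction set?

n :  0  1  2  3  4  5  6  7  8  9 10 11 12 13 14
G :  0  1  0  1  2  0  1  0  1  2  0  1  0  1  2
G(n+5) = G(n) holds for n = 0,…,5 (a full window of length max(S) = 6), so the sequence is purely periodic with period 5.

5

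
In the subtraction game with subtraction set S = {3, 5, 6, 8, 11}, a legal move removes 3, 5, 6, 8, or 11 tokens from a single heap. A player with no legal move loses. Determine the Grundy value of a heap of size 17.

G(0) = 0
G(1) = mex{} = 0
G(2) = mex{} = 0
G(3) = mex{0} = 1
G(4) = mex{0} = 1
G(5) = mex{0,0} = 1
G(6) = mex{1,0,0} = 2
G(7) = mex{1,0,0} = 2
G(8) = mex{1,1,0,0} = 2
G(9) = mex{2,1,1,0} = 3
G(10) = mex{2,1,1,0} = 3
G(11) = mex{2,2,1,1,0} = 3
G(12) = mex{3,2,2,1,0} = 4
G(13) = mex{3,2,2,1,0} = 4
G(14) = mex{3,3,2,2,1} = 0
G(15) = mex{4,3,3,2,1} = 0
G(16) = mex{4,3,3,2,1} = 0
G(17) = mex{0,4,3,3,2} = 1

1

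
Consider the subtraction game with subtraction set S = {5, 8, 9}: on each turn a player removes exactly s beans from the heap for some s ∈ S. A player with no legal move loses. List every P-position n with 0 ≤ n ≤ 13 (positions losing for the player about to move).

0, 1, 2, 3, 4

n :  0  1  2  3  4  5  6  7  8  9 10 11 12 13
G :  0  0  0  0  0  1  1  1  1  1  2  2  2  2
P-positions are exactly the n with G(n) = 0.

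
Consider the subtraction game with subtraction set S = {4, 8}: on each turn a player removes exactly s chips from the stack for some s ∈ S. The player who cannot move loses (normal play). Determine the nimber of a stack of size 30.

G(0) = 0
G(1) = mex{} = 0
G(2) = mex{} = 0
G(3) = mex{} = 0
G(4) = mex{0} = 1
G(5) = mex{0} = 1
G(6) = mex{0} = 1
G(7) = mex{0} = 1
G(8) = mex{1,0} = 2
G(9) = mex{1,0} = 2
G(10) = mex{1,0} = 2
G(11) = mex{1,0} = 2
G(12) = mex{2,1} = 0
G(13) = mex{2,1} = 0
G(14) = mex{2,1} = 0
G(15) = mex{2,1} = 0
G(16) = mex{0,2} = 1
G(17) = mex{0,2} = 1
G(18) = mex{0,2} = 1
G(19) = mex{0,2} = 1
G(20) = mex{1,0} = 2
G(21) = mex{1,0} = 2
G(22) = mex{1,0} = 2
G(23) = mex{1,0} = 2
G(24) = mex{2,1} = 0
G(25) = mex{2,1} = 0
G(26) = mex{2,1} = 0
G(27) = mex{2,1} = 0
G(28) = mex{0,2} = 1
G(29) = mex{0,2} = 1
G(30) = mex{0,2} = 1

1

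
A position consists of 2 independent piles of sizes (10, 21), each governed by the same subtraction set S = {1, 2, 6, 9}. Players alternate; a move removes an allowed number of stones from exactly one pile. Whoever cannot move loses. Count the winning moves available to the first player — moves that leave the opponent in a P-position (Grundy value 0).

0

All piles use S = {1, 2, 6, 9}:
G(0) = 0
G(1) = mex{0} = 1
G(2) = mex{1,0} = 2
G(3) = mex{2,1} = 0
G(4) = mex{0,2} = 1
G(5) = mex{1,0} = 2
G(6) = mex{2,1,0} = 3
G(7) = mex{3,2,1} = 0
G(8) = mex{0,3,2} = 1
G(9) = mex{1,0,0,0} = 2
G(10) = mex{2,1,1,1} = 0
G(11) = mex{0,2,2,2} = 1
G(12) = mex{1,0,3,0} = 2
G(13) = mex{2,1,0,1} = 3
G(14) = mex{3,2,1,2} = 0
G(15) = mex{0,3,2,3} = 1
G(16) = mex{1,0,0,0} = 2
G(17) = mex{2,1,1,1} = 0
G(18) = mex{0,2,2,2} = 1
G(19) = mex{1,0,3,0} = 2
G(20) = mex{2,1,0,1} = 3
G(21) = mex{3,2,1,2} = 0
Pile A: G(10) = 0.
Pile B: G(21) = 0.
Combined Grundy value = 0 ⊕ 0 = 0.
A winning move leaves total XOR = 0, i.e. changes one component's Grundy value g to g ⊕ X where X is the current total.
Pile A: target g' = 0⊕0 = 0, but every legal move changes the Grundy value (mex property), so 0 moves.
Pile B: target g' = 0⊕0 = 0, but every legal move changes the Grundy value (mex property), so 0 moves.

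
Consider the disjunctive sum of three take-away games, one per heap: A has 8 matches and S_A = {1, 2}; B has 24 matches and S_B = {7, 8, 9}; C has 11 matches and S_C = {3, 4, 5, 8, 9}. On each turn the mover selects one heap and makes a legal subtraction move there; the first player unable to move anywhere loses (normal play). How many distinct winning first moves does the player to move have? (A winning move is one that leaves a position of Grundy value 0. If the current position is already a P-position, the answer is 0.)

0

Heap A, S = {1, 2}:
G(0) = 0
G(1) = mex{0} = 1
G(2) = mex{1,0} = 2
G(3) = mex{2,1} = 0
G(4) = mex{0,2} = 1
G(5) = mex{1,0} = 2
G(6) = mex{2,1} = 0
G(7) = mex{0,2} = 1
G(8) = mex{1,0} = 2
G_A(8) = 2.
Heap B, S = {7, 8, 9}:
G(0) = 0
G(1) = mex{} = 0
G(2) = mex{} = 0
G(3) = mex{} = 0
G(4) = mex{} = 0
G(5) = mex{} = 0
G(6) = mex{} = 0
G(7) = mex{0} = 1
G(8) = mex{0,0} = 1
G(9) = mex{0,0,0} = 1
G(10) = mex{0,0,0} = 1
G(11) = mex{0,0,0} = 1
G(12) = mex{0,0,0} = 1
G(13) = mex{0,0,0} = 1
G(14) = mex{1,0,0} = 2
G(15) = mex{1,1,0} = 2
G(16) = mex{1,1,1} = 0
G(17) = mex{1,1,1} = 0
G(18) = mex{1,1,1} = 0
G(19) = mex{1,1,1} = 0
G(20) = mex{1,1,1} = 0
G(21) = mex{2,1,1} = 0
G(22) = mex{2,2,1} = 0
G(23) = mex{0,2,2} = 1
G(24) = mex{0,0,2} = 1
G_B(24) = 1.
Heap C, S = {3, 4, 5, 8, 9}:
n :  0  1  2  3  4  5  6  7  8  9 10 11
G :  0  0  0  1  1  1  2  2  2  3  3  3
G_C(11) = 3.
Combined Grundy value = 2 ⊕ 1 ⊕ 3 = 0.
A winning move leaves total XOR = 0, i.e. changes one component's Grundy value g to g ⊕ X where X is the current total.
Heap A: target g' = 2⊕0 = 2, but every legal move changes the Grundy value (mex property), so 0 moves.
Heap B: target g' = 1⊕0 = 1, but every legal move changes the Grundy value (mex property), so 0 moves.
Heap C: target g' = 3⊕0 = 3, but every legal move changes the Grundy value (mex property), so 0 moves.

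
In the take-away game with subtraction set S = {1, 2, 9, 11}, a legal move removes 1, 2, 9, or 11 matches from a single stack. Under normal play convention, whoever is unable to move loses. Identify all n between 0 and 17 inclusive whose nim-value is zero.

n :  0  1  2  3  4  5  6  7  8  9 10 11 12 13 14 15 16 17
G :  0  1  2  0  1  2  0  1  2  3  0  1  2  0  1  2  0  1
P-positions are exactly the n with G(n) = 0.

0, 3, 6, 10, 13, 16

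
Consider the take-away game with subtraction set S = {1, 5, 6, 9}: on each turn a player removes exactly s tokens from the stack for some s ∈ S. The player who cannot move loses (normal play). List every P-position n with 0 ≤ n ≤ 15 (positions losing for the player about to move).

G(0) = 0
G(1) = mex{0} = 1
G(2) = mex{1} = 0
G(3) = mex{0} = 1
G(4) = mex{1} = 0
G(5) = mex{0,0} = 1
G(6) = mex{1,1,0} = 2
G(7) = mex{2,0,1} = 3
G(8) = mex{3,1,0} = 2
G(9) = mex{2,0,1,0} = 3
G(10) = mex{3,1,0,1} = 2
G(11) = mex{2,2,1,0} = 3
G(12) = mex{3,3,2,1} = 0
G(13) = mex{0,2,3,0} = 1
G(14) = mex{1,3,2,1} = 0
G(15) = mex{0,2,3,2} = 1
P-positions are exactly the n with G(n) = 0.

0, 2, 4, 12, 14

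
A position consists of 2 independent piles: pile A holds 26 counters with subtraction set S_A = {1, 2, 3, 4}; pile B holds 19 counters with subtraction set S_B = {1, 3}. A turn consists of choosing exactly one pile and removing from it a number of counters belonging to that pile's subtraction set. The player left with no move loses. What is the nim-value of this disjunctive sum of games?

Pile A, S = {1, 2, 3, 4}:
n :  0  1  2  3  4  5  6  7  8  9 10 11 12 13 14 15 16 17 18 19 20 21 22 23 24 25 26
G :  0  1  2  3  4  0  1  2  3  4  0  1  2  3  4  0  1  2  3  4  0  1  2  3  4  0  1
G_A(26) = 1.
Pile B, S = {1, 3}:
G(0) = 0
G(1) = mex{0} = 1
G(2) = mex{1} = 0
G(3) = mex{0,0} = 1
G(4) = mex{1,1} = 0
G(5) = mex{0,0} = 1
G(6) = mex{1,1} = 0
G(7) = mex{0,0} = 1
G(8) = mex{1,1} = 0
G(9) = mex{0,0} = 1
G(10) = mex{1,1} = 0
G(11) = mex{0,0} = 1
G(12) = mex{1,1} = 0
G(13) = mex{0,0} = 1
G(14) = mex{1,1} = 0
G(15) = mex{0,0} = 1
G(16) = mex{1,1} = 0
G(17) = mex{0,0} = 1
G(18) = mex{1,1} = 0
G(19) = mex{0,0} = 1
G_B(19) = 1.
Combined Grundy value = 1 ⊕ 1 = 0.

0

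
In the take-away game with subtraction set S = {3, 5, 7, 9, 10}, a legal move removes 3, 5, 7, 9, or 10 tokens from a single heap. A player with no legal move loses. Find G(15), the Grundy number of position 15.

0

n :  0  1  2  3  4  5  6  7  8  9 10 11 12 13 14 15
G :  0  0  0  1  1  1  2  2  2  3  3  3  4  0  0  0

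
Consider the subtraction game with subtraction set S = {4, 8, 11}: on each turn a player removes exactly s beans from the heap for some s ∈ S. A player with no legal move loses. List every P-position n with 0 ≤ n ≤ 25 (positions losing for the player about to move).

G(0) = 0
G(1) = mex{} = 0
G(2) = mex{} = 0
G(3) = mex{} = 0
G(4) = mex{0} = 1
G(5) = mex{0} = 1
G(6) = mex{0} = 1
G(7) = mex{0} = 1
G(8) = mex{1,0} = 2
G(9) = mex{1,0} = 2
G(10) = mex{1,0} = 2
G(11) = mex{1,0,0} = 2
G(12) = mex{2,1,0} = 3
G(13) = mex{2,1,0} = 3
G(14) = mex{2,1,0} = 3
G(15) = mex{2,1,1} = 0
G(16) = mex{3,2,1} = 0
G(17) = mex{3,2,1} = 0
G(18) = mex{3,2,1} = 0
G(19) = mex{0,2,2} = 1
G(20) = mex{0,3,2} = 1
G(21) = mex{0,3,2} = 1
G(22) = mex{0,3,2} = 1
G(23) = mex{1,0,3} = 2
G(24) = mex{1,0,3} = 2
G(25) = mex{1,0,3} = 2
P-positions are exactly the n with G(n) = 0.

0, 1, 2, 3, 15, 16, 17, 18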